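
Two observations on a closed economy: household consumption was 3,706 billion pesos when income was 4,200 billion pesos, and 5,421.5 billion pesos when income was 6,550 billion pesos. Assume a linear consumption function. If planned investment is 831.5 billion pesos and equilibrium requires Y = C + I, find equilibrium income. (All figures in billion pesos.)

Y = 5450

MPC = (5421.5 − 3706)/(6550 − 4200) = 1715.5/2350 = 0.73
a = 3706 − 0.73(4200) = 640
Equilibrium: Y = 640 + 0.73Y + 831.5
0.27Y = 1471.5, so Y = 1471.5/0.27 = 5450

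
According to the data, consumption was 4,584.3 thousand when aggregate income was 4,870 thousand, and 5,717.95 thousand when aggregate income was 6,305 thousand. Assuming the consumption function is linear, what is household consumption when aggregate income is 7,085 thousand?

MPC = (5717.95 − 4584.3)/(6305 − 4870) = 1133.65/1435 = 0.79
a = 4584.3 − 0.79(4870) = 4584.3 − 3847.3 = 737
C = 737 + 0.79(7085) = 737 + 5597.15 = 6334.15

C = 6334.15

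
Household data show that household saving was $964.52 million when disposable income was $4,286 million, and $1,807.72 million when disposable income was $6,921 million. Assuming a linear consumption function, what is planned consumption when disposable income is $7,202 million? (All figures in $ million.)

MPS = ΔS/ΔY = (1807.72 − 964.52)/(6921 − 4286) = 843.2/2635 = 0.32
MPC = 1 − MPS = 0.68
Autonomous saving = 964.52 − 0.32(4286) = -407, so a = 407
C = 407 + 0.68(7202) = 407 + 4897.36 = 5304.36

C = 5304.36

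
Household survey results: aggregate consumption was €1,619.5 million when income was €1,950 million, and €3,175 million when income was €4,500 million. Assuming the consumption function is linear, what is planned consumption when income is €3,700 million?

MPC = (3175 − 1619.5)/(4500 − 1950) = 1555.5/2550 = 0.61
a = 1619.5 − 0.61(1950) = 1619.5 − 1189.5 = 430
C = 430 + 0.61(3700) = 430 + 2257 = 2687

C = 2687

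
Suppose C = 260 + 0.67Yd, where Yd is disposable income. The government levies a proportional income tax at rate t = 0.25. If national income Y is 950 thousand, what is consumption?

C = 737.375

Yd = (1 − 0.25)(950) = 0.75(950) = 712.5
C = 260 + 0.67(712.5) = 260 + 477.375 = 737.375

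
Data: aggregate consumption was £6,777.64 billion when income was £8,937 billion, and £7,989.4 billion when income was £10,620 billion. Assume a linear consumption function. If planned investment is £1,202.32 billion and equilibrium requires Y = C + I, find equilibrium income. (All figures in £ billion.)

Y = 5519

MPC = (7989.4 − 6777.64)/(10620 − 8937) = 1211.76/1683 = 0.72
a = 6777.64 − 0.72(8937) = 343
Equilibrium: Y = 343 + 0.72Y + 1202.32
0.28Y = 1545.32, so Y = 1545.32/0.28 = 5519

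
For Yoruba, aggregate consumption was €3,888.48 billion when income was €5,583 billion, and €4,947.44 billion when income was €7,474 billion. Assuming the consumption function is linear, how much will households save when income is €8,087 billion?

MPC = (4947.44 − 3888.48)/(7474 − 5583) = 1058.96/1891 = 0.56
a = 3888.48 − 0.56(5583) = 3888.48 − 3126.48 = 762
C = 762 + 0.56(8087) = 5290.72
S = 8087 − 5290.72 = 2796.28

S = 2796.28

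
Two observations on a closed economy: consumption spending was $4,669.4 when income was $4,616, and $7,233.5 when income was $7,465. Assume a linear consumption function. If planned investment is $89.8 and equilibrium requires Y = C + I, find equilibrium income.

MPC = (7233.5 − 4669.4)/(7465 − 4616) = 2564.1/2849 = 0.9
a = 4669.4 − 0.9(4616) = 515
Equilibrium: Y = 515 + 0.9Y + 89.8
0.1Y = 604.8, so Y = 604.8/0.1 = 6048

Y = 6048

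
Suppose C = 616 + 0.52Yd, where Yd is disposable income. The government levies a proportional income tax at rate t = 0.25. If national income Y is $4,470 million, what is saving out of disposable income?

Yd = (1 − 0.25)(4470) = 0.75(4470) = 3352.5
C = 616 + 0.52(3352.5) = 616 + 1743.3 = 2359.3
S = Yd − C = 3352.5 − 2359.3 = 993.2

S = 993.2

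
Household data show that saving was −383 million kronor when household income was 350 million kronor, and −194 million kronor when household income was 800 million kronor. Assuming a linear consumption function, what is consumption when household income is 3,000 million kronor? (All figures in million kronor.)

C = 2270

MPS = ΔS/ΔY = (-194 − (-383))/(800 − 350) = 189/450 = 0.42
MPC = 1 − MPS = 0.58
Autonomous saving = -383 − 0.42(350) = -530, so a = 530
C = 530 + 0.58(3000) = 530 + 1740 = 2270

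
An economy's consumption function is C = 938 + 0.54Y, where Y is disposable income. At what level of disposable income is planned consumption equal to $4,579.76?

Y = 6744

938 + 0.54Y = 4579.76
0.54Y = 3641.76, so Y = 3641.76/0.54 = 6744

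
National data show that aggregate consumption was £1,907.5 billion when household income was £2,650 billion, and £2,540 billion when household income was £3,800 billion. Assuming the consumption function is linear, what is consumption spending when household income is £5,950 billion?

MPC = (2540 − 1907.5)/(3800 − 2650) = 632.5/1150 = 0.55
a = 1907.5 − 0.55(2650) = 1907.5 − 1457.5 = 450
C = 450 + 0.55(5950) = 450 + 3272.5 = 3722.5

C = 3722.5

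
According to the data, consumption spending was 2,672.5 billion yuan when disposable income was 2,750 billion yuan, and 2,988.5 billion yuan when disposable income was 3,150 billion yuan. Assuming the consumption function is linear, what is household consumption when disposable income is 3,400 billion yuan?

C = 3186

MPC = (2988.5 − 2672.5)/(3150 − 2750) = 316/400 = 0.79
a = 2672.5 − 0.79(2750) = 2672.5 − 2172.5 = 500
C = 500 + 0.79(3400) = 500 + 2686 = 3186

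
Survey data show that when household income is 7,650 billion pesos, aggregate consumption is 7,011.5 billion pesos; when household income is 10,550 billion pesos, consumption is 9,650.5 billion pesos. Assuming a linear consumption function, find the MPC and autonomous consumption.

MPC = 0.91; a = 50

MPC = ΔC/ΔY = (9650.5 − 7011.5)/(10550 − 7650) = 2639/2900 = 0.91
a = C − MPC·Y = 7011.5 − 0.91(7650) = 7011.5 − 6961.5 = 50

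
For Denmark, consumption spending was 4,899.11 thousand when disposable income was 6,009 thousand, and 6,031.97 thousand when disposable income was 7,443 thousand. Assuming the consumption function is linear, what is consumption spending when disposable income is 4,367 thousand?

C = 3601.93

MPC = (6031.97 − 4899.11)/(7443 − 6009) = 1132.86/1434 = 0.79
a = 4899.11 − 0.79(6009) = 4899.11 − 4747.11 = 152
C = 152 + 0.79(4367) = 152 + 3449.93 = 3601.93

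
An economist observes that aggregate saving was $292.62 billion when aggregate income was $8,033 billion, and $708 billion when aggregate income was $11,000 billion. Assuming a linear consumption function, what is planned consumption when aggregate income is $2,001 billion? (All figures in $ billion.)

MPS = ΔS/ΔY = (708 − 292.62)/(11000 − 8033) = 415.38/2967 = 0.14
MPC = 1 − MPS = 0.86
Autonomous saving = 292.62 − 0.14(8033) = -832, so a = 832
C = 832 + 0.86(2001) = 832 + 1720.86 = 2552.86

C = 2552.86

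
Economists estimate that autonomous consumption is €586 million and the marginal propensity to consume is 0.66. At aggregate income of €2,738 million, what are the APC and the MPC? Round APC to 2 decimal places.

MPC = 0.66 (the slope of the consumption function)
C = 586 + 0.66(2738) = 2393.08, so APC = 2393.08/2738 = 0.87

APC = 0.87; MPC = 0.66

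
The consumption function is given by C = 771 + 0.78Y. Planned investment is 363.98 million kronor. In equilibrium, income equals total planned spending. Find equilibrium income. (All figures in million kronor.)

Y = 5159

Y = C + I = 771 + 0.78Y + 363.98
Y − 0.78Y = 1134.98
0.22Y = 1134.98, so Y = 1134.98/0.22 = 5159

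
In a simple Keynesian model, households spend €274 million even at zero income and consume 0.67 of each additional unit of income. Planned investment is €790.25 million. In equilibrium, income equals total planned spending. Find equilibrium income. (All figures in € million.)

Y = 3225

Y = C + I = 274 + 0.67Y + 790.25
Y − 0.67Y = 1064.25
0.33Y = 1064.25, so Y = 1064.25/0.33 = 3225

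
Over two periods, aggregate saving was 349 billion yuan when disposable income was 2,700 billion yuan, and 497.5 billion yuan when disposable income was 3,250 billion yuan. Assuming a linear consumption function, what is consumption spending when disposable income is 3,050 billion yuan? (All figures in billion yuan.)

MPS = ΔS/ΔY = (497.5 − 349)/(3250 − 2700) = 148.5/550 = 0.27
MPC = 1 − MPS = 0.73
Autonomous saving = 349 − 0.27(2700) = -380, so a = 380
C = 380 + 0.73(3050) = 380 + 2226.5 = 2606.5

C = 2606.5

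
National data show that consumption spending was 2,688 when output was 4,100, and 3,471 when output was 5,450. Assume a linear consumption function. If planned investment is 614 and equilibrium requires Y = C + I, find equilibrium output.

Y = 2200

MPC = (3471 − 2688)/(5450 − 4100) = 783/1350 = 0.58
a = 2688 − 0.58(4100) = 310
Equilibrium: Y = 310 + 0.58Y + 614
0.42Y = 924, so Y = 924/0.42 = 2200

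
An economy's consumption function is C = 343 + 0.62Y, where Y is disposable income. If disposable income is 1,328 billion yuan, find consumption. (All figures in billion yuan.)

C = 1166.36

C = 343 + 0.62(1328) = 343 + 823.36 = 1166.36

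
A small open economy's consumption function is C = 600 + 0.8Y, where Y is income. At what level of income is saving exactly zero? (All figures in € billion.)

Y = 3000

At break-even, C = Y: 600 + 0.8Y = Y
0.2Y = 600, so Y = 600/0.2 = 3000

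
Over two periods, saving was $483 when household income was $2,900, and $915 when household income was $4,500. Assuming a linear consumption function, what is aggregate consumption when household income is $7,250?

MPS = ΔS/ΔY = (915 − 483)/(4500 − 2900) = 432/1600 = 0.27
MPC = 1 − MPS = 0.73
Autonomous saving = 483 − 0.27(2900) = -300, so a = 300
C = 300 + 0.73(7250) = 300 + 5292.5 = 5592.5

C = 5592.5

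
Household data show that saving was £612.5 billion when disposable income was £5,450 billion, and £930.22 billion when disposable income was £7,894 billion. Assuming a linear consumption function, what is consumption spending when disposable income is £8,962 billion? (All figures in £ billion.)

MPS = ΔS/ΔY = (930.22 − 612.5)/(7894 − 5450) = 317.72/2444 = 0.13
MPC = 1 − MPS = 0.87
Autonomous saving = 612.5 − 0.13(5450) = -96, so a = 96
C = 96 + 0.87(8962) = 96 + 7796.94 = 7892.94

C = 7892.94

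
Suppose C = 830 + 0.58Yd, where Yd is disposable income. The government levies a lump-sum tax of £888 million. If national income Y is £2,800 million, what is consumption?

Yd = Y − T = 2800 − 888 = 1912
C = 830 + 0.58(1912) = 830 + 1108.96 = 1938.96

C = 1938.96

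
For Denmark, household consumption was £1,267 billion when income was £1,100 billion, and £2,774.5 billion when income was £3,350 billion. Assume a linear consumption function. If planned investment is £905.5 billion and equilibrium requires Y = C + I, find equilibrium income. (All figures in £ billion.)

MPC = (2774.5 − 1267)/(3350 − 1100) = 1507.5/2250 = 0.67
a = 1267 − 0.67(1100) = 530
Equilibrium: Y = 530 + 0.67Y + 905.5
0.33Y = 1435.5, so Y = 1435.5/0.33 = 4350

Y = 4350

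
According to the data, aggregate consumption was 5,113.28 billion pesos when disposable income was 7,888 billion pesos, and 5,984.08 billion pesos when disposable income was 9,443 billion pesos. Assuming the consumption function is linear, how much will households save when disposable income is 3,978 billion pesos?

MPC = (5984.08 − 5113.28)/(9443 − 7888) = 870.8/1555 = 0.56
a = 5113.28 − 0.56(7888) = 5113.28 − 4417.28 = 696
C = 696 + 0.56(3978) = 2923.68
S = 3978 − 2923.68 = 1054.32

S = 1054.32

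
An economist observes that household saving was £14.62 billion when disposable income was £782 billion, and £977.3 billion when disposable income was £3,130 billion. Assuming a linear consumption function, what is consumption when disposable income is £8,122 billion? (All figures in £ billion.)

C = 5097.98

MPS = ΔS/ΔY = (977.3 − 14.62)/(3130 − 782) = 962.68/2348 = 0.41
MPC = 1 − MPS = 0.59
Autonomous saving = 14.62 − 0.41(782) = -306, so a = 306
C = 306 + 0.59(8122) = 306 + 4791.98 = 5097.98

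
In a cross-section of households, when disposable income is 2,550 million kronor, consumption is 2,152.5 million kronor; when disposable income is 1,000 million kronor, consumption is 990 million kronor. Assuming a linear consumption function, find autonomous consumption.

a = 240

MPC = ΔC/ΔY = (2152.5 − 990)/(2550 − 1000) = 1162.5/1550 = 0.75
a = C − MPC·Y = 990 − 0.75(1000) = 990 − 750 = 240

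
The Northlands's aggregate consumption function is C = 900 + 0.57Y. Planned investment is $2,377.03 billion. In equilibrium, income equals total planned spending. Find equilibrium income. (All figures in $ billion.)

Y = C + I = 900 + 0.57Y + 2377.03
Y − 0.57Y = 3277.03
0.43Y = 3277.03, so Y = 3277.03/0.43 = 7621

Y = 7621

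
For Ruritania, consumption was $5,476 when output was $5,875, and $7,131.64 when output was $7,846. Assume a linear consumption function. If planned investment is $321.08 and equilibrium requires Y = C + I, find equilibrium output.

MPC = (7131.64 − 5476)/(7846 − 5875) = 1655.64/1971 = 0.84
a = 5476 − 0.84(5875) = 541
Equilibrium: Y = 541 + 0.84Y + 321.08
0.16Y = 862.08, so Y = 862.08/0.16 = 5388

Y = 5388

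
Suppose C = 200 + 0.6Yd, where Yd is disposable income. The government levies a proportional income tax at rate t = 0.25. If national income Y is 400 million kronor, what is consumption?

C = 380

Yd = (1 − 0.25)(400) = 0.75(400) = 300
C = 200 + 0.6(300) = 200 + 180 = 380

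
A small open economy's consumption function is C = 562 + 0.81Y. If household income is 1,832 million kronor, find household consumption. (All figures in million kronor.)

C = 2045.92

C = 562 + 0.81(1832) = 562 + 1483.92 = 2045.92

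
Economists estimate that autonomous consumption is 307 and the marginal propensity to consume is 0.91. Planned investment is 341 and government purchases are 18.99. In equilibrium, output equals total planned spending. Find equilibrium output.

Y = C + I + G = 307 + 0.91Y + 341 + 18.99
Y − 0.91Y = 666.99
0.09Y = 666.99, so Y = 666.99/0.09 = 7411

Y = 7411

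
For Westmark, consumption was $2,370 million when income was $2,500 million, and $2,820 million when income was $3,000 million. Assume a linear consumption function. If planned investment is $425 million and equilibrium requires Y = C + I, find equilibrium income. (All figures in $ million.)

MPC = (2820 − 2370)/(3000 − 2500) = 450/500 = 0.9
a = 2370 − 0.9(2500) = 120
Equilibrium: Y = 120 + 0.9Y + 425
0.1Y = 545, so Y = 545/0.1 = 5450

Y = 5450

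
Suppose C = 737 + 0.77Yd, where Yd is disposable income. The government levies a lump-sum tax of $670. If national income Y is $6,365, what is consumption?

C = 5122.15

Yd = Y − T = 6365 − 670 = 5695
C = 737 + 0.77(5695) = 737 + 4385.15 = 5122.15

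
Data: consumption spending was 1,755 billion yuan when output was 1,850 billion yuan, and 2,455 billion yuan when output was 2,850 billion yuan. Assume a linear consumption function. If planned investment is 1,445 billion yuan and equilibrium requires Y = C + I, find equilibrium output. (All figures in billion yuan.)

Y = 6350

MPC = (2455 − 1755)/(2850 − 1850) = 700/1000 = 0.7
a = 1755 − 0.7(1850) = 460
Equilibrium: Y = 460 + 0.7Y + 1445
0.3Y = 1905, so Y = 1905/0.3 = 6350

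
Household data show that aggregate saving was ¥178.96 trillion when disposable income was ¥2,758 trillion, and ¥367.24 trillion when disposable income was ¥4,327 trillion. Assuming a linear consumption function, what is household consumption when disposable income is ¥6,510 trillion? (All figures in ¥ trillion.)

MPS = ΔS/ΔY = (367.24 − 178.96)/(4327 − 2758) = 188.28/1569 = 0.12
MPC = 1 − MPS = 0.88
Autonomous saving = 178.96 − 0.12(2758) = -152, so a = 152
C = 152 + 0.88(6510) = 152 + 5728.8 = 5880.8

C = 5880.8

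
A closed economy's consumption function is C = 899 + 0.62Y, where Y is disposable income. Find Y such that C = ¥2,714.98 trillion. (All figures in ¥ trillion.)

Y = 2929

899 + 0.62Y = 2714.98
0.62Y = 1815.98, so Y = 1815.98/0.62 = 2929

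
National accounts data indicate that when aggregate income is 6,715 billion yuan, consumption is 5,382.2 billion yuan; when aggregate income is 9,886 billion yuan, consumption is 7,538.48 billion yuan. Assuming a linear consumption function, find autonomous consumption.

MPC = ΔC/ΔY = (7538.48 − 5382.2)/(9886 − 6715) = 2156.28/3171 = 0.68
a = C − MPC·Y = 5382.2 − 0.68(6715) = 5382.2 − 4566.2 = 816

a = 816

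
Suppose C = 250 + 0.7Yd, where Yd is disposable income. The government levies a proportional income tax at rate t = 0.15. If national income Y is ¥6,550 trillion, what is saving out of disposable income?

Yd = (1 − 0.15)(6550) = 0.85(6550) = 5567.5
C = 250 + 0.7(5567.5) = 250 + 3897.25 = 4147.25
S = Yd − C = 5567.5 − 4147.25 = 1420.25

S = 1420.25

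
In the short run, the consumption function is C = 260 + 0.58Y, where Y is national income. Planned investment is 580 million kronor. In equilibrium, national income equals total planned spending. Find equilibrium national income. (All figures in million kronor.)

Y = 2000

Y = C + I = 260 + 0.58Y + 580
Y − 0.58Y = 840
0.42Y = 840, so Y = 840/0.42 = 2000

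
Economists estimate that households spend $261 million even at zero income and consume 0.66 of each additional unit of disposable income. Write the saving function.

S = Y − C = Y − (261 + 0.66Y) = -261 + (1 − 0.66)Y

S = -261 + 0.34Y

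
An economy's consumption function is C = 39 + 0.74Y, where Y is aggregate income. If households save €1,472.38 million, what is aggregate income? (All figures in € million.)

S = Y − C = -39 + 0.26Y
-39 + 0.26Y = 1472.38, so 0.26Y = 1511.38 and Y = 5813

Y = 5813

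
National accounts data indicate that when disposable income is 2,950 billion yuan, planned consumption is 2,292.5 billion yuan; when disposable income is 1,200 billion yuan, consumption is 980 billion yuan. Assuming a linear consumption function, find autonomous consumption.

MPC = ΔC/ΔY = (2292.5 − 980)/(2950 − 1200) = 1312.5/1750 = 0.75
a = C − MPC·Y = 980 − 0.75(1200) = 980 − 900 = 80

a = 80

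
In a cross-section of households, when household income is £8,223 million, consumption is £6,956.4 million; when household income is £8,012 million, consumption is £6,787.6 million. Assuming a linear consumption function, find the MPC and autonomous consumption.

MPC = ΔC/ΔY = (6956.4 − 6787.6)/(8223 − 8012) = 168.8/211 = 0.8
a = C − MPC·Y = 6787.6 − 0.8(8012) = 6787.6 − 6409.6 = 378

MPC = 0.8; a = 378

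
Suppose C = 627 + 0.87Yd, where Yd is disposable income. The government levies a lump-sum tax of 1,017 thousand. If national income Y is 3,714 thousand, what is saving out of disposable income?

S = -276.39

Yd = Y − T = 3714 − 1017 = 2697
C = 627 + 0.87(2697) = 627 + 2346.39 = 2973.39
S = Yd − C = 2697 − 2973.39 = -276.39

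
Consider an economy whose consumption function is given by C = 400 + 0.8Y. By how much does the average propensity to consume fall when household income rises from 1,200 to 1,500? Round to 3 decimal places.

ΔAPC = 0.067

At Y = 1200: C = 400 + 0.8(1200) = 1360, APC = 1360/1200 = 1.1333
At Y = 1500: C = 1600, APC = 1600/1500 = 1.0667
Fall in APC = 1.1333 − 1.0667 = 0.0666 ≈ 0.067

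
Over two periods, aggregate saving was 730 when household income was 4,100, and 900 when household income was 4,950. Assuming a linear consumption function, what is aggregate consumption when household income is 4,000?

C = 3290

MPS = ΔS/ΔY = (900 − 730)/(4950 − 4100) = 170/850 = 0.2
MPC = 1 − MPS = 0.8
Autonomous saving = 730 − 0.2(4100) = -90, so a = 90
C = 90 + 0.8(4000) = 90 + 3200 = 3290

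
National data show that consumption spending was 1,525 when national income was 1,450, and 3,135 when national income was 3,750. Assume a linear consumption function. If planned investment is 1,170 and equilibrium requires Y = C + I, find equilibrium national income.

Y = 5600

MPC = (3135 − 1525)/(3750 − 1450) = 1610/2300 = 0.7
a = 1525 − 0.7(1450) = 510
Equilibrium: Y = 510 + 0.7Y + 1170
0.3Y = 1680, so Y = 1680/0.3 = 5600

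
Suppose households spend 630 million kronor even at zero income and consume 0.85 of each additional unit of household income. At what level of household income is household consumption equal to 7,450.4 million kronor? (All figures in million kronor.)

Y = 8024

630 + 0.85Y = 7450.4
0.85Y = 6820.4, so Y = 6820.4/0.85 = 8024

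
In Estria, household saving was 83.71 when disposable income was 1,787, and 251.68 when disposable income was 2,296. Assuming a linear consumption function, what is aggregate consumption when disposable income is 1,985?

C = 1835.95

MPS = ΔS/ΔY = (251.68 − 83.71)/(2296 − 1787) = 167.97/509 = 0.33
MPC = 1 − MPS = 0.67
Autonomous saving = 83.71 − 0.33(1787) = -506, so a = 506
C = 506 + 0.67(1985) = 506 + 1329.95 = 1835.95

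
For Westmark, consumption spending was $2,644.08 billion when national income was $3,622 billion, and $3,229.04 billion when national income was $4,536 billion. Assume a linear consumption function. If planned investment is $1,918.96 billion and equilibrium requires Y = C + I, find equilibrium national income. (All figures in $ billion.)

Y = 6236

MPC = (3229.04 − 2644.08)/(4536 − 3622) = 584.96/914 = 0.64
a = 2644.08 − 0.64(3622) = 326
Equilibrium: Y = 326 + 0.64Y + 1918.96
0.36Y = 2244.96, so Y = 2244.96/0.36 = 6236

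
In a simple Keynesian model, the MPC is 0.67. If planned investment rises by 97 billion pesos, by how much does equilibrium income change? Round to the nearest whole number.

The multiplier is 1/(1 − MPC) = 1/0.33.
ΔY = 97/0.33 = 293.94 ≈ 294

ΔY ≈ 294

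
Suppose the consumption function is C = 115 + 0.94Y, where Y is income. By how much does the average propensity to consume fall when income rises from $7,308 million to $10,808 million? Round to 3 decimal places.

ΔAPC = 0.005

At Y = 7308: C = 115 + 0.94(7308) = 6984.52, APC = 6984.52/7308 = 0.9557
At Y = 10808: C = 10274.52, APC = 10274.52/10808 = 0.9506
Fall in APC = 0.9557 − 0.9506 = 0.0051 ≈ 0.005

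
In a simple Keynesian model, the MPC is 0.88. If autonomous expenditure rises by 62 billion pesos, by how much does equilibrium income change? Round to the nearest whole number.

ΔY ≈ 517

The multiplier is 1/(1 − MPC) = 1/0.12.
ΔY = 62/0.12 = 516.67 ≈ 517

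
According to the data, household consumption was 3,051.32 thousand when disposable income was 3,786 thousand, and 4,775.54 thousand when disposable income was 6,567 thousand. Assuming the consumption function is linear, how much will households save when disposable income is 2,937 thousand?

MPC = (4775.54 − 3051.32)/(6567 − 3786) = 1724.22/2781 = 0.62
a = 3051.32 − 0.62(3786) = 3051.32 − 2347.32 = 704
C = 704 + 0.62(2937) = 2524.94
S = 2937 − 2524.94 = 412.06

S = 412.06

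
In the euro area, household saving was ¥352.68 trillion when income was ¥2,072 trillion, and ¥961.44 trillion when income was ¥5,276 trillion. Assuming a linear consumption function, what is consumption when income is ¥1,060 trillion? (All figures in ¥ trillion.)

C = 899.6

MPS = ΔS/ΔY = (961.44 − 352.68)/(5276 − 2072) = 608.76/3204 = 0.19
MPC = 1 − MPS = 0.81
Autonomous saving = 352.68 − 0.19(2072) = -41, so a = 41
C = 41 + 0.81(1060) = 41 + 858.6 = 899.6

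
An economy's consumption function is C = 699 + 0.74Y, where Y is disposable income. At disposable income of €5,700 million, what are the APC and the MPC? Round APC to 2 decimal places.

APC = 0.86; MPC = 0.74

MPC = 0.74 (the slope of the consumption function)
C = 699 + 0.74(5700) = 4917, so APC = 4917/5700 = 0.86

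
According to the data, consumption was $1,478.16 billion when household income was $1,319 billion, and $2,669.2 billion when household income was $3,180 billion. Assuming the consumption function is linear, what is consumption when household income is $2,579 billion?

C = 2284.56

MPC = (2669.2 − 1478.16)/(3180 − 1319) = 1191.04/1861 = 0.64
a = 1478.16 − 0.64(1319) = 1478.16 − 844.16 = 634
C = 634 + 0.64(2579) = 634 + 1650.56 = 2284.56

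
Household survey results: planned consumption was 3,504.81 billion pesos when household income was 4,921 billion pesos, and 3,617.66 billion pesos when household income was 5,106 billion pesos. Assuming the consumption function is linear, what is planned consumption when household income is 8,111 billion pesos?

MPC = (3617.66 − 3504.81)/(5106 − 4921) = 112.85/185 = 0.61
a = 3504.81 − 0.61(4921) = 3504.81 − 3001.81 = 503
C = 503 + 0.61(8111) = 503 + 4947.71 = 5450.71

C = 5450.71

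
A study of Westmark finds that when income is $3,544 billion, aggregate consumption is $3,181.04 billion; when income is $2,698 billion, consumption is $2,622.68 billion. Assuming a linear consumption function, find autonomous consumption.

a = 842

MPC = ΔC/ΔY = (3181.04 − 2622.68)/(3544 − 2698) = 558.36/846 = 0.66
a = C − MPC·Y = 2622.68 − 0.66(2698) = 2622.68 − 1780.68 = 842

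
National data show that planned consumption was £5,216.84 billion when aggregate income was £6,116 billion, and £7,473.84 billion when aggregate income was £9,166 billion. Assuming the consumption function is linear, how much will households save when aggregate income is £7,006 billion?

MPC = (7473.84 − 5216.84)/(9166 − 6116) = 2257/3050 = 0.74
a = 5216.84 − 0.74(6116) = 5216.84 − 4525.84 = 691
C = 691 + 0.74(7006) = 5875.44
S = 7006 − 5875.44 = 1130.56

S = 1130.56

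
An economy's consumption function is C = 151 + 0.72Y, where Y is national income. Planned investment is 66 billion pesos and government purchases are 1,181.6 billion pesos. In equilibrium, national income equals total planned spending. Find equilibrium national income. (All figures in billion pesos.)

Y = C + I + G = 151 + 0.72Y + 66 + 1181.6
Y − 0.72Y = 1398.6
0.28Y = 1398.6, so Y = 1398.6/0.28 = 4995

Y = 4995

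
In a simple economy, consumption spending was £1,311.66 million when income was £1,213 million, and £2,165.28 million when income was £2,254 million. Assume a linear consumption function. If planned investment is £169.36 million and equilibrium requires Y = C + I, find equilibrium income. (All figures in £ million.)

Y = 2702

MPC = (2165.28 − 1311.66)/(2254 − 1213) = 853.62/1041 = 0.82
a = 1311.66 − 0.82(1213) = 317
Equilibrium: Y = 317 + 0.82Y + 169.36
0.18Y = 486.36, so Y = 486.36/0.18 = 2702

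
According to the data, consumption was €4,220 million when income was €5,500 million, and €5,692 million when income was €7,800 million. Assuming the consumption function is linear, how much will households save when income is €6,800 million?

S = 1748

MPC = (5692 − 4220)/(7800 − 5500) = 1472/2300 = 0.64
a = 4220 − 0.64(5500) = 4220 − 3520 = 700
C = 700 + 0.64(6800) = 5052
S = 6800 − 5052 = 1748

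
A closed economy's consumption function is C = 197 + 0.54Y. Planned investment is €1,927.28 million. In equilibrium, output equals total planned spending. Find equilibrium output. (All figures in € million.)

Y = 4618

Y = C + I = 197 + 0.54Y + 1927.28
Y − 0.54Y = 2124.28
0.46Y = 2124.28, so Y = 2124.28/0.46 = 4618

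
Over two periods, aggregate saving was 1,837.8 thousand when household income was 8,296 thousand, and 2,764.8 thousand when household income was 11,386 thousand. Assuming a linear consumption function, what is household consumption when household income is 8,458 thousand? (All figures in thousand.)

C = 6571.6

MPS = ΔS/ΔY = (2764.8 − 1837.8)/(11386 − 8296) = 927/3090 = 0.3
MPC = 1 − MPS = 0.7
Autonomous saving = 1837.8 − 0.3(8296) = -651, so a = 651
C = 651 + 0.7(8458) = 651 + 5920.6 = 6571.6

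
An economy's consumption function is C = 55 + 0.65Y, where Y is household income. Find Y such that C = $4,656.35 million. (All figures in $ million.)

55 + 0.65Y = 4656.35
0.65Y = 4601.35, so Y = 4601.35/0.65 = 7079

Y = 7079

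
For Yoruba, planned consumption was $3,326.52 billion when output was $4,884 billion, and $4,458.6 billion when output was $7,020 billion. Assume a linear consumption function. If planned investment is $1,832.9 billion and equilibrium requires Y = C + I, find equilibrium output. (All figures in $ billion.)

Y = 5470

MPC = (4458.6 − 3326.52)/(7020 − 4884) = 1132.08/2136 = 0.53
a = 3326.52 − 0.53(4884) = 738
Equilibrium: Y = 738 + 0.53Y + 1832.9
0.47Y = 2570.9, so Y = 2570.9/0.47 = 5470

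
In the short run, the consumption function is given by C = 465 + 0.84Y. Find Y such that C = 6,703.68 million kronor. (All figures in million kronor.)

465 + 0.84Y = 6703.68
0.84Y = 6238.68, so Y = 6238.68/0.84 = 7427

Y = 7427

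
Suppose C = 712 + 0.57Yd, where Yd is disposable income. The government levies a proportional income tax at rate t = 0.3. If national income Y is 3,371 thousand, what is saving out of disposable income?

S = 302.671

Yd = (1 − 0.3)(3371) = 0.7(3371) = 2359.7
C = 712 + 0.57(2359.7) = 712 + 1345.029 = 2057.029
S = Yd − C = 2359.7 − 2057.029 = 302.671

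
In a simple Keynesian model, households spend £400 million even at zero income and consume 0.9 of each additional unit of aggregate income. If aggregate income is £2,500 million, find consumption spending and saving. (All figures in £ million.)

C = 400 + 0.9(2500) = 400 + 2250 = 2650
S = Y − C = 2500 − 2650 = -150

C = 2650; S = -150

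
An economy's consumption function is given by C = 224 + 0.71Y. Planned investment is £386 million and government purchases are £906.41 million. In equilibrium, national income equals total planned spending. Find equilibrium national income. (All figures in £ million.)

Y = C + I + G = 224 + 0.71Y + 386 + 906.41
Y − 0.71Y = 1516.41
0.29Y = 1516.41, so Y = 1516.41/0.29 = 5229

Y = 5229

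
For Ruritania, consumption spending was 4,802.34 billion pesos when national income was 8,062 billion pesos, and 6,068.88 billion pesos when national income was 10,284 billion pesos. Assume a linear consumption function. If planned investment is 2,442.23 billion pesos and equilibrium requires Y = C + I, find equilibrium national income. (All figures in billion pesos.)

Y = 6161

MPC = (6068.88 − 4802.34)/(10284 − 8062) = 1266.54/2222 = 0.57
a = 4802.34 − 0.57(8062) = 207
Equilibrium: Y = 207 + 0.57Y + 2442.23
0.43Y = 2649.23, so Y = 2649.23/0.43 = 6161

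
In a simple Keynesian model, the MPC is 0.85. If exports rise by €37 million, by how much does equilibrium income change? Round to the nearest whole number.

ΔY ≈ 247

The multiplier is 1/(1 − MPC) = 1/0.15.
ΔY = 37/0.15 = 246.67 ≈ 247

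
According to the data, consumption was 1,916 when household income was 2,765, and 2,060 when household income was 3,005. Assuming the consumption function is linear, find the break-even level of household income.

MPC = (2060 − 1916)/(3005 − 2765) = 144/240 = 0.6
a = 1916 − 0.6(2765) = 1916 − 1659 = 257
Break-even: Y = a/(1−MPC) = 257/0.4 = 642.5

Y = 642.5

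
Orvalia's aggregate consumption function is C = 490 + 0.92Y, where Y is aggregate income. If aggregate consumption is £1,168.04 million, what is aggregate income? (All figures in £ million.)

490 + 0.92Y = 1168.04
0.92Y = 678.04, so Y = 678.04/0.92 = 737

Y = 737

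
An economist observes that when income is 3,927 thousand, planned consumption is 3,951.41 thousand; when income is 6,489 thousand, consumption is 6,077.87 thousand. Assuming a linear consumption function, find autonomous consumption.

a = 692

MPC = ΔC/ΔY = (6077.87 − 3951.41)/(6489 − 3927) = 2126.46/2562 = 0.83
a = C − MPC·Y = 3951.41 − 0.83(3927) = 3951.41 − 3259.41 = 692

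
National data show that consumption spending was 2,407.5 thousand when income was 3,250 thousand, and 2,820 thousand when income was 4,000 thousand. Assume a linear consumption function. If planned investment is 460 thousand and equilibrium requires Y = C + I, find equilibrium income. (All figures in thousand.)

Y = 2400

MPC = (2820 − 2407.5)/(4000 − 3250) = 412.5/750 = 0.55
a = 2407.5 − 0.55(3250) = 620
Equilibrium: Y = 620 + 0.55Y + 460
0.45Y = 1080, so Y = 1080/0.45 = 2400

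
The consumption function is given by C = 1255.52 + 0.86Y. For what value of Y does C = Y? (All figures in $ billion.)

Y = 8968

At break-even, C = Y: 1255.52 + 0.86Y = Y
0.14Y = 1255.52, so Y = 1255.52/0.14 = 8968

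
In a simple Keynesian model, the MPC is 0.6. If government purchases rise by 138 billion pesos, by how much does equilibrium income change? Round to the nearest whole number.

The multiplier is 1/(1 − MPC) = 1/0.4.
ΔY = 138/0.4 = 345.00 ≈ 345

ΔY ≈ 345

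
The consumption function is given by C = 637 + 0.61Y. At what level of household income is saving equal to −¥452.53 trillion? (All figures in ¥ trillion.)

Y = 473

S = Y − C = -637 + 0.39Y
-637 + 0.39Y = -452.53, so 0.39Y = 184.47 and Y = 473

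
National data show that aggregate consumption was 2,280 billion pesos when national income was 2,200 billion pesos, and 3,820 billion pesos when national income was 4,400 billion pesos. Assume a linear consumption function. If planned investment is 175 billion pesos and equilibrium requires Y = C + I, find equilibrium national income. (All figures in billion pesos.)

Y = 3050

MPC = (3820 − 2280)/(4400 − 2200) = 1540/2200 = 0.7
a = 2280 − 0.7(2200) = 740
Equilibrium: Y = 740 + 0.7Y + 175
0.3Y = 915, so Y = 915/0.3 = 3050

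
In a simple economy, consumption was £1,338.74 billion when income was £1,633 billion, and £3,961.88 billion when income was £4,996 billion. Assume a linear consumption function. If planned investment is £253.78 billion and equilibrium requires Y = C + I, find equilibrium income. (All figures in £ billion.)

MPC = (3961.88 − 1338.74)/(4996 − 1633) = 2623.14/3363 = 0.78
a = 1338.74 − 0.78(1633) = 65
Equilibrium: Y = 65 + 0.78Y + 253.78
0.22Y = 318.78, so Y = 318.78/0.22 = 1449

Y = 1449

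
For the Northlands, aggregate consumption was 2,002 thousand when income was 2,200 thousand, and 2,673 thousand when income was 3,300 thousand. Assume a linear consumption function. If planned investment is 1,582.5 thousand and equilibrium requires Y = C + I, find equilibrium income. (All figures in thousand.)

MPC = (2673 − 2002)/(3300 − 2200) = 671/1100 = 0.61
a = 2002 − 0.61(2200) = 660
Equilibrium: Y = 660 + 0.61Y + 1582.5
0.39Y = 2242.5, so Y = 2242.5/0.39 = 5750

Y = 5750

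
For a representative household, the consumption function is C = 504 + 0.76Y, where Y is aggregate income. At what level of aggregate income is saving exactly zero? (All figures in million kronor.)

At break-even, C = Y: 504 + 0.76Y = Y
0.24Y = 504, so Y = 504/0.24 = 2100

Y = 2100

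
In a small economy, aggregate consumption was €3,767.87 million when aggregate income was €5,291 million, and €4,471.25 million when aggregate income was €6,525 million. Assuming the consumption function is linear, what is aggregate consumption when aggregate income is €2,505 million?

C = 2179.85

MPC = (4471.25 − 3767.87)/(6525 − 5291) = 703.38/1234 = 0.57
a = 3767.87 − 0.57(5291) = 3767.87 − 3015.87 = 752
C = 752 + 0.57(2505) = 752 + 1427.85 = 2179.85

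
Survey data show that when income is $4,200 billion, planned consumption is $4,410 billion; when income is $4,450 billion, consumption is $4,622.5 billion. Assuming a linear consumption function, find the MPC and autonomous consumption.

MPC = ΔC/ΔY = (4622.5 − 4410)/(4450 − 4200) = 212.5/250 = 0.85
a = C − MPC·Y = 4410 − 0.85(4200) = 4410 − 3570 = 840

MPC = 0.85; a = 840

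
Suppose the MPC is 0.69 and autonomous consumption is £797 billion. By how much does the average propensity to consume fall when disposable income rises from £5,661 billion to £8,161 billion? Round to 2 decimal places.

ΔAPC = 0.04

At Y = 5661: C = 797 + 0.69(5661) = 4703.09, APC = 4703.09/5661 = 0.831
At Y = 8161: C = 6428.09, APC = 6428.09/8161 = 0.788
Fall in APC = 0.831 − 0.788 = 0.043 ≈ 0.04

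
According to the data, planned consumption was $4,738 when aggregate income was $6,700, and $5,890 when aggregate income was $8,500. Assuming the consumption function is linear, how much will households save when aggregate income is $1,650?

MPC = (5890 − 4738)/(8500 − 6700) = 1152/1800 = 0.64
a = 4738 − 0.64(6700) = 4738 − 4288 = 450
C = 450 + 0.64(1650) = 1506
S = 1650 − 1506 = 144

S = 144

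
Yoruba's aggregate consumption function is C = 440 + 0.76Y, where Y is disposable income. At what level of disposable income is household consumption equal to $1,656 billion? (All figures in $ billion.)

Y = 1600

440 + 0.76Y = 1656
0.76Y = 1216, so Y = 1216/0.76 = 1600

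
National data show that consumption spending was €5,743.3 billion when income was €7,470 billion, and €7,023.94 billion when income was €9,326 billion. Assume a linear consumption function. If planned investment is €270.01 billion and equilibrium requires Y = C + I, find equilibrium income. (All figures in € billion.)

MPC = (7023.94 − 5743.3)/(9326 − 7470) = 1280.64/1856 = 0.69
a = 5743.3 − 0.69(7470) = 589
Equilibrium: Y = 589 + 0.69Y + 270.01
0.31Y = 859.01, so Y = 859.01/0.31 = 2771

Y = 2771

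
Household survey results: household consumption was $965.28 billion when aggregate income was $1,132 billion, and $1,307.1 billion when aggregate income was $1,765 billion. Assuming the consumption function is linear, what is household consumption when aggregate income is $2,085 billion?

MPC = (1307.1 − 965.28)/(1765 − 1132) = 341.82/633 = 0.54
a = 965.28 − 0.54(1132) = 965.28 − 611.28 = 354
C = 354 + 0.54(2085) = 354 + 1125.9 = 1479.9

C = 1479.9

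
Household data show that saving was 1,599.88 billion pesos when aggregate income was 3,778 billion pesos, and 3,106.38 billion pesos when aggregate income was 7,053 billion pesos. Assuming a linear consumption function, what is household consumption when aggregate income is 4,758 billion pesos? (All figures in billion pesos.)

C = 2707.32

MPS = ΔS/ΔY = (3106.38 − 1599.88)/(7053 − 3778) = 1506.5/3275 = 0.46
MPC = 1 − MPS = 0.54
Autonomous saving = 1599.88 − 0.46(3778) = -138, so a = 138
C = 138 + 0.54(4758) = 138 + 2569.32 = 2707.32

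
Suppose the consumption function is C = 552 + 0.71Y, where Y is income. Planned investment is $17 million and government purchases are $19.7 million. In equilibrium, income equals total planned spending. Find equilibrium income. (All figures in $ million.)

Y = C + I + G = 552 + 0.71Y + 17 + 19.7
Y − 0.71Y = 588.7
0.29Y = 588.7, so Y = 588.7/0.29 = 2030

Y = 2030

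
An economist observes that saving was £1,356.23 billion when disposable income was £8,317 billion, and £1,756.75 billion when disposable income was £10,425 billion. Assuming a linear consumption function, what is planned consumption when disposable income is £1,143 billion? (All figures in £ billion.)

MPS = ΔS/ΔY = (1756.75 − 1356.23)/(10425 − 8317) = 400.52/2108 = 0.19
MPC = 1 − MPS = 0.81
Autonomous saving = 1356.23 − 0.19(8317) = -224, so a = 224
C = 224 + 0.81(1143) = 224 + 925.83 = 1149.83

C = 1149.83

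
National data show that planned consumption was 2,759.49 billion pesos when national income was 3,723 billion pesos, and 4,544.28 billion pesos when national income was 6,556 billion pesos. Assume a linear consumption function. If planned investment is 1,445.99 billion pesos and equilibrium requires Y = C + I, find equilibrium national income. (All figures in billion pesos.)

Y = 5027

MPC = (4544.28 − 2759.49)/(6556 − 3723) = 1784.79/2833 = 0.63
a = 2759.49 − 0.63(3723) = 414
Equilibrium: Y = 414 + 0.63Y + 1445.99
0.37Y = 1859.99, so Y = 1859.99/0.37 = 5027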